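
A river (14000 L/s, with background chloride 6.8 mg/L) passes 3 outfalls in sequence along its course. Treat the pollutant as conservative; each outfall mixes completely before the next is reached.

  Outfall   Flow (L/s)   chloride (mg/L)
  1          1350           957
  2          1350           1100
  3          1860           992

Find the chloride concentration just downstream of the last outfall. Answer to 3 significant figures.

254 mg/L

After outfall 1: Q = 14000 + 1350 = 15350 L/s; C = (14000·6.800 + 1350·957.0)/15350 = 90.37 mg/L.
After outfall 2: Q = 15350 + 1350 = 16700 L/s; C = (15350·90.37 + 1350·1100)/16700 = 172.0 mg/L.
After outfall 3: Q = 16700 + 1860 = 18560 L/s; C = (16700·172.0 + 1860·992.0)/18560 = 254.2 mg/L.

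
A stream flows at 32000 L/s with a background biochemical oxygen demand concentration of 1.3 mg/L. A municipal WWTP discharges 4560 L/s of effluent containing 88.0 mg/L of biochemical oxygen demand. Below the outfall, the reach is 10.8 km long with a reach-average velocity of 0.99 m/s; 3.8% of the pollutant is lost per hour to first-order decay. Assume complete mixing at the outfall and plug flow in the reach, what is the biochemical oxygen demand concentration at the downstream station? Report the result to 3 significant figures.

Conservation of mass: C = (32000·1.300 + 4560·88.00) / 36560 = 442900/36560 = 12.11 mg/L.
Travel time t = 10.8·1000 / 0.99 = 10910 s = 3.030 h.
3.8%/h lost → k = −ln(1 − 0.038) = 0.03874 h⁻¹.
First-order decay: C = 12.11·exp(−k·t) = 12.11·0.8892 = 10.77 mg/L.

10.8 mg/L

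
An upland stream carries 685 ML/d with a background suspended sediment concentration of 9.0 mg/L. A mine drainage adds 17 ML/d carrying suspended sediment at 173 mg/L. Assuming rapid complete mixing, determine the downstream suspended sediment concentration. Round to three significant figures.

Conservation of mass: C = (685.0·9.000 + 17.00·173.0) / 702.0 = 9106/702.0 = 12.97 mg/L.

13.0 mg/L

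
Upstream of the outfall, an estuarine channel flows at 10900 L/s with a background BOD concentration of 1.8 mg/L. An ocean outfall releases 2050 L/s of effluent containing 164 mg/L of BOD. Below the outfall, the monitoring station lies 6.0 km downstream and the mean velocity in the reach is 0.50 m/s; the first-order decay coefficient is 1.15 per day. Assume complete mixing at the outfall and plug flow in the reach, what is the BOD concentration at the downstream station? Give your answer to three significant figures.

23.4 mg/L

Mixed concentration C = ΣQC/ΣQ = (10900·1.800 + 2050·164.0) / 12950 = 355800/12950 = 27.48 mg/L.
Travel time t = 6.0·1000 / 0.50 = 12000 s = 3.333 h.
Decay over the reach: 27.48·exp(−kt) = 27.48·0.8524 = 23.42 mg/L.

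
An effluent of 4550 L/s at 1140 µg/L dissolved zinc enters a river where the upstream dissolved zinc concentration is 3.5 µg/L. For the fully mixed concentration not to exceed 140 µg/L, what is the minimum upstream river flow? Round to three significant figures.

Set C_mix = 140: (Q·3.500 + 4550·1140) / (Q + 4550) = 140
→ Q = 4550·(1140 − 140)/(140 − 3.500) = 33330 L/s.

33300 L/s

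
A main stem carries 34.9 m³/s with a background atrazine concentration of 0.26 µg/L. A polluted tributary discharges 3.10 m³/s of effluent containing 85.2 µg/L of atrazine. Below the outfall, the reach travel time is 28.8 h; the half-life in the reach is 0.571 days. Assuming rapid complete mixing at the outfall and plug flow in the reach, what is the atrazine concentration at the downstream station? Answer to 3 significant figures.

After mixing, C = (34.90·0.2600 + 3.100·85.20) / 38.00 = 273.2/38.00 = 7.189 µg/L.
Half-life 0.571 d → k = ln 2 / 0.571 = 1.214 d⁻¹.
Decay over the reach: 7.189·exp(−kt) = 7.189·0.2330 = 1.675 µg/L.

1.68 µg/L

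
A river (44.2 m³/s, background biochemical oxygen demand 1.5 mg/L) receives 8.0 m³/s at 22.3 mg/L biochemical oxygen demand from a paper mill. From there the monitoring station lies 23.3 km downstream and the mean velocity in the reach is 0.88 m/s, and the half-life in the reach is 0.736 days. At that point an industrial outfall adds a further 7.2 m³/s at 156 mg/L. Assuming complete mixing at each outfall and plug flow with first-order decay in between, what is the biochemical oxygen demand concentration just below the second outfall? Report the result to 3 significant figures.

Mass balance: C = (44.20·1.500 + 8.000·22.30) / 52.20 = 244.7/52.20 = 4.688 mg/L; combined flow 52.20 m³/s.
Travel time t = 23.3·1000 / 0.88 = 26480 s = 7.355 h.
Half-life 0.736 d → k = ln 2 / 0.736 = 0.9418 d⁻¹.
Applying C = C₀e^(−kt): 4.688 × 0.7493 = 3.513 mg/L.
Second outfall: C = (52.20·3.513 + 7.200·156.0)/59.40 = 22.00 mg/L.

22.0 mg/L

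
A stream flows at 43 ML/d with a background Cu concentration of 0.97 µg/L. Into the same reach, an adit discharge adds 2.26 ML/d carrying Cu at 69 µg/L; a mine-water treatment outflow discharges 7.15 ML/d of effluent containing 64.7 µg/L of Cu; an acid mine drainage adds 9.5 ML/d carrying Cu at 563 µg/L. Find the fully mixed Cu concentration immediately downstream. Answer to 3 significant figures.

After mixing, C = (43.00·0.9700 + 2.260·69.00 + 7.150·64.70 + 9.500·563.0) / 61.91 = 6009/61.91 = 97.06 µg/L.

97.1 µg/L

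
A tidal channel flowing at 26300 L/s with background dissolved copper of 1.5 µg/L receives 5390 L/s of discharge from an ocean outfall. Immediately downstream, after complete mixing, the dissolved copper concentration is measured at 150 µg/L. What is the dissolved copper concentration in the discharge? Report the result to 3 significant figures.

875 µg/L

Mass balance: 26300·1.500 + 5390·Cₑ = 31690·150.0
→ Cₑ = (31690·150.0 − 26300·1.500) / 5390 = 874.6 µg/L.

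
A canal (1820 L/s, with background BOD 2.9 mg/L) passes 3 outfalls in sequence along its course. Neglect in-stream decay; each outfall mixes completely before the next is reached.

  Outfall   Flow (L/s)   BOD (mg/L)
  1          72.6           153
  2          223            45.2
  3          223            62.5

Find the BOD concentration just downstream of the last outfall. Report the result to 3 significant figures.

17.3 mg/L

Below outfall 1: Q → 1893 L/s, C = (1820·2.900 + 72.60·153.0)/1893 = 8.658 mg/L.
Below outfall 2: Q → 2116 L/s, C = (1893·8.658 + 223.0·45.20)/2116 = 12.51 mg/L.
Below outfall 3: Q → 2339 L/s, C = (2116·12.51 + 223.0·62.50)/2339 = 17.28 mg/L.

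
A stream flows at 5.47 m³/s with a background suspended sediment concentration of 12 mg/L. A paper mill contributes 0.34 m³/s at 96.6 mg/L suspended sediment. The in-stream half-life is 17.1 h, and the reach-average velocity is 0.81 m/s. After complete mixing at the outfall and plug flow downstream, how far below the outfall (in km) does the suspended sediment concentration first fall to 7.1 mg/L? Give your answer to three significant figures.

Mixed concentration C = ΣQC/ΣQ = (5.470·12.00 + 0.3400·96.60) / 5.810 = 98.48/5.810 = 16.95 mg/L.
Half-life 17.1 h → k = ln 2 / 17.1 = 0.04053 h⁻¹ = 0.9728 d⁻¹.
Set 16.95·exp(−k·t) = 7.1 → t = ln(16.95/7.1)/k = 77290 s = 21.47 h.
Distance = v·t = 0.81·77290 = 62600 m = 62.60 km.

62.6 km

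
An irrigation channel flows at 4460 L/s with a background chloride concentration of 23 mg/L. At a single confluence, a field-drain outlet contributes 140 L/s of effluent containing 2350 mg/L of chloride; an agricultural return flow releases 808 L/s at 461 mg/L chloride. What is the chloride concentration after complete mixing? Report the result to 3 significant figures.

149 mg/L

After mixing, C = (4460·23.00 + 140.0·2350 + 808.0·461.0) / 5408 = 804100/5408 = 148.7 mg/L.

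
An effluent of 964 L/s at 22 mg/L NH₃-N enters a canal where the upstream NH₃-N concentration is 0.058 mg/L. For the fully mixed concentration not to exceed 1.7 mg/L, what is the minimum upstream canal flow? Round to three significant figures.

11900 L/s

Set C_mix = 1.7: (Q·0.05800 + 964.0·22.00) / (Q + 964.0) = 1.7
→ Q = 964.0·(22.00 − 1.7)/(1.7 − 0.05800) = 11920 L/s.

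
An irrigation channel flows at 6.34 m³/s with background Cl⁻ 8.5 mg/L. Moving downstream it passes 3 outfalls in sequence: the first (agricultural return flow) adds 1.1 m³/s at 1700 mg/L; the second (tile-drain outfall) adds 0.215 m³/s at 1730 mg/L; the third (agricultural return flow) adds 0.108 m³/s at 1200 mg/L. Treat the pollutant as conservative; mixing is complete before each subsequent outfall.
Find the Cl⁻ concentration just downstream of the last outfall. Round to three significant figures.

After outfall 1: Q = 6.340 + 1.100 = 7.440 m³/s; C = (6.340·8.500 + 1.100·1700)/7.440 = 258.6 mg/L.
After outfall 2: Q = 7.440 + 0.2150 = 7.655 m³/s; C = (7.440·258.6 + 0.2150·1730)/7.655 = 299.9 mg/L.
After outfall 3: Q = 7.655 + 0.1080 = 7.763 m³/s; C = (7.655·299.9 + 0.1080·1200)/7.763 = 312.4 mg/L.

312 mg/L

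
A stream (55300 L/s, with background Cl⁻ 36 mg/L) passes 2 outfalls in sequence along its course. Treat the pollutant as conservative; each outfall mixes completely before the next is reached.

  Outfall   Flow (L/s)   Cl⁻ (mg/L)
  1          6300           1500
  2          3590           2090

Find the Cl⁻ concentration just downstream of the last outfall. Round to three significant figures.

291 mg/L

Outfall 1: combined Q = 61600 L/s; C = (55300·36.00 + 6300·1500)/61600 = 185.7 mg/L.
Outfall 2: combined Q = 65190 L/s; C = (61600·185.7 + 3590·2090)/65190 = 290.6 mg/L.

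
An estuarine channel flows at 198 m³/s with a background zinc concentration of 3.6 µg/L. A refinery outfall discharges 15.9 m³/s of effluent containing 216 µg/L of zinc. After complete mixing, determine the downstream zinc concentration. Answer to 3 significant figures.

Conservation of mass: C = (198.0·3.600 + 15.90·216.0) / 213.9 = 4147/213.9 = 19.39 µg/L.

19.4 µg/L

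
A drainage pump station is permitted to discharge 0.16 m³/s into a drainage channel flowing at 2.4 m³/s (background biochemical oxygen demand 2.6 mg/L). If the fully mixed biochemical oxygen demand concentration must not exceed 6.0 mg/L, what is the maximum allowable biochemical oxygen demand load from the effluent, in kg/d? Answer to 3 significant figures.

788 kg/d

Mass balance at the limit: 2.400·2.600 + 0.1600·Cₑ = 2.560·6.0 → Cₑ = 57.00 mg/L.
Load = 0.1600 m³/s × 57.00 g/m³ × 86 400 s/d = 788.0 kg/d.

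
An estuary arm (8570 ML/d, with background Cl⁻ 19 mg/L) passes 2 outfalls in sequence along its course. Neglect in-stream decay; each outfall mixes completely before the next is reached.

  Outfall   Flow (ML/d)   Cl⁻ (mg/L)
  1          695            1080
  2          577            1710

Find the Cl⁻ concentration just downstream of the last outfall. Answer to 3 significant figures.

193 mg/L

Below outfall 1: Q → 9265 ML/d, C = (8570·19.00 + 695.0·1080)/9265 = 98.59 mg/L.
Below outfall 2: Q → 9842 ML/d, C = (9265·98.59 + 577.0·1710)/9842 = 193.1 mg/L.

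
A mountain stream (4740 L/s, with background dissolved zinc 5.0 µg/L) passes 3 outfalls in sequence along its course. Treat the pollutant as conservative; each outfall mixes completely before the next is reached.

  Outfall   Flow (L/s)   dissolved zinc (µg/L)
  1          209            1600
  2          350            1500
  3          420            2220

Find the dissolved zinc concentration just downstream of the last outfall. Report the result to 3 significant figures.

317 µg/L

Outfall 1: combined Q = 4949 L/s; C = (4740·5.000 + 209.0·1600)/4949 = 72.36 µg/L.
Outfall 2: combined Q = 5299 L/s; C = (4949·72.36 + 350.0·1500)/5299 = 166.7 µg/L.
Outfall 3: combined Q = 5719 L/s; C = (5299·166.7 + 420.0·2220)/5719 = 317.5 µg/L.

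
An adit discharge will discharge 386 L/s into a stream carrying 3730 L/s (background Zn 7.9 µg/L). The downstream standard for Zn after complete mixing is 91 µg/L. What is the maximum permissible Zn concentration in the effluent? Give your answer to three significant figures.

894 µg/L

At the limit, (Qr·Cr + Qe·Cₑ)/(Qr + Qe) = 91:
Cₑ = (4116·91 − 3730·7.900) / 386.0 = 894.0 µg/L.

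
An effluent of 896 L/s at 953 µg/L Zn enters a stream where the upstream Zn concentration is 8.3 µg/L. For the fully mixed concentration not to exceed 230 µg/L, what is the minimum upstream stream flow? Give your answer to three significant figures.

2920 L/s

Set C_mix = 230: (Q·8.300 + 896.0·953.0) / (Q + 896.0) = 230
→ Q = 896.0·(953.0 − 230)/(230 − 8.300) = 2922 L/s.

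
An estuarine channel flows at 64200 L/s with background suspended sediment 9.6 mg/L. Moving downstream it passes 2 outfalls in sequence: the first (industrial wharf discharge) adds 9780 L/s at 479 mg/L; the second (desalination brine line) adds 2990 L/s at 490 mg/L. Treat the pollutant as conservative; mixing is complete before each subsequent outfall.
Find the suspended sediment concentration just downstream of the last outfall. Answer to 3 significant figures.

87.9 mg/L

Outfall 1: combined Q = 73980 L/s; C = (64200·9.600 + 9780·479.0)/73980 = 71.65 mg/L.
Outfall 2: combined Q = 76970 L/s; C = (73980·71.65 + 2990·490.0)/76970 = 87.90 mg/L.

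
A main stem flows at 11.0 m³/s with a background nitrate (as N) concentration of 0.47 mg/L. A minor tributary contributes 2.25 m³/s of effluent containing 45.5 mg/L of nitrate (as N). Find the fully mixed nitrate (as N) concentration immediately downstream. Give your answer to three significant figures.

8.12 mg/L

Mixed concentration C = ΣQC/ΣQ = (11.00·0.4700 + 2.250·45.50) / 13.25 = 107.5/13.25 = 8.117 mg/L.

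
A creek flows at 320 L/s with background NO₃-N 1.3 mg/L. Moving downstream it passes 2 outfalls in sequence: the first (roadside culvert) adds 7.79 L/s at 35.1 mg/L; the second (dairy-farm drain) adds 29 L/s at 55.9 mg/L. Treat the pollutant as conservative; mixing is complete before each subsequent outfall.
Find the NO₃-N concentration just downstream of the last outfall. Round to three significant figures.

6.48 mg/L

Below outfall 1: Q → 327.8 L/s, C = (320.0·1.300 + 7.790·35.10)/327.8 = 2.103 mg/L.
Below outfall 2: Q → 356.8 L/s, C = (327.8·2.103 + 29.00·55.90)/356.8 = 6.476 mg/L.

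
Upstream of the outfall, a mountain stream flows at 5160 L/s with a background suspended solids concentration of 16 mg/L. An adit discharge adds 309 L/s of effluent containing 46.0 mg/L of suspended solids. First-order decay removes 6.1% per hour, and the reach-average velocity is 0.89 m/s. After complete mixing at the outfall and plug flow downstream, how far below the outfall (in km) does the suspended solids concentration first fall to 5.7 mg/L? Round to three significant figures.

Mass balance: C = (5160·16.00 + 309.0·46.00) / 5469 = 96770/5469 = 17.70 mg/L.
6.1%/h lost → k = −ln(1 − 0.061) = 0.06294 h⁻¹.
Set 17.70·exp(−k·t) = 5.7 → t = ln(17.70/5.7)/k = 64790 s = 18.00 h.
Distance = v·t = 0.89·64790 = 57670 m = 57.67 km.

57.7 km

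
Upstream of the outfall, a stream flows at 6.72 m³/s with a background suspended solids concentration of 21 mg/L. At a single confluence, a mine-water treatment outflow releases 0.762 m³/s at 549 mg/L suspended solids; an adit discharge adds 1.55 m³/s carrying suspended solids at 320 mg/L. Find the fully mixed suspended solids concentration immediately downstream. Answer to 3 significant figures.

Flow-weighted average: C = (6.720·21.00 + 0.7620·549.0 + 1.550·320.0) / 9.032 = 1055/9.032 = 116.9 mg/L.

117 mg/L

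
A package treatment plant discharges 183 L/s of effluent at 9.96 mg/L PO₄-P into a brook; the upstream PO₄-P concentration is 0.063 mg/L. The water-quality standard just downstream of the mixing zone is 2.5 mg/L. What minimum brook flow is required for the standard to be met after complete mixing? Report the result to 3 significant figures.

560 L/s

Set C_mix = 2.5: (Q·0.06300 + 183.0·9.960) / (Q + 183.0) = 2.5
→ Q = 183.0·(9.960 − 2.5)/(2.5 − 0.06300) = 560.2 L/s.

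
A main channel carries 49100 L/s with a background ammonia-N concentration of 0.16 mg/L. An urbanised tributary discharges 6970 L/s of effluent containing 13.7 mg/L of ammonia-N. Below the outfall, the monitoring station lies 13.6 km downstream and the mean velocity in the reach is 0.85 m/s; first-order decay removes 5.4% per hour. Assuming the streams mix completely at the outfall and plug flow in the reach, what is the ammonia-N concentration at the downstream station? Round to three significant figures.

1.44 mg/L

Mixed concentration C = ΣQC/ΣQ = (49100·0.1600 + 6970·13.70) / 56070 = 103300/56070 = 1.843 mg/L.
Travel time t = 13.6·1000 / 0.85 = 16000 s = 4.444 h.
5.4%/h lost → k = −ln(1 − 0.054) = 0.05551 h⁻¹.
Applying C = C₀e^(−kt): 1.843 × 0.7814 = 1.440 mg/L.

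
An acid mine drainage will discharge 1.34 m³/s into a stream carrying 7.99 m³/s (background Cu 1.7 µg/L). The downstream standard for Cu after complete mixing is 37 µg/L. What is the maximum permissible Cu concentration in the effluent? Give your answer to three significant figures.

247 µg/L

At the limit, (Qr·Cr + Qe·Cₑ)/(Qr + Qe) = 37:
Cₑ = (9.330·37 − 7.990·1.700) / 1.340 = 247.5 µg/L.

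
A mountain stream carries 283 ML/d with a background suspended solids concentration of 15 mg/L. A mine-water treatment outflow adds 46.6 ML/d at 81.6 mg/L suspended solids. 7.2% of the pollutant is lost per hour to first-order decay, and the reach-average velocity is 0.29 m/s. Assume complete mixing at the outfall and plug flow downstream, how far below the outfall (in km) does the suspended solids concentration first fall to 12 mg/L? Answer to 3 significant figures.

After mixing, C = (283.0·15.00 + 46.60·81.60) / 329.6 = 8048/329.6 = 24.42 mg/L.
7.2%/h lost → k = −ln(1 − 0.072) = 0.07472 h⁻¹.
Set 24.42·exp(−k·t) = 12 → t = ln(24.42/12)/k = 34220 s = 9.506 h.
Distance = v·t = 0.29·34220 = 9924 m = 9.924 km.

9.92 km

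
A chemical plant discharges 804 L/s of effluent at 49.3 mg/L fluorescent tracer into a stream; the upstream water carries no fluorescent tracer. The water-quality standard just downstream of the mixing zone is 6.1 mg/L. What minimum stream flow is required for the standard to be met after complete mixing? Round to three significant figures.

5690 L/s

Set C_mix = 6.1: (Q·0 + 804.0·49.30) / (Q + 804.0) = 6.1
→ Q = 804.0·(49.30 − 6.1)/(6.1 − 0) = 5694 L/s.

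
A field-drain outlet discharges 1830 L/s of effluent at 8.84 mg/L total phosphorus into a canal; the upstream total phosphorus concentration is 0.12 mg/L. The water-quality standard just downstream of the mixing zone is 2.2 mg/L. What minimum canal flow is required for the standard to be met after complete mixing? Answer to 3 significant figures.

Set C_mix = 2.2: (Q·0.1200 + 1830·8.840) / (Q + 1830) = 2.2
→ Q = 1830·(8.840 − 2.2)/(2.2 − 0.1200) = 5842 L/s.

5840 L/s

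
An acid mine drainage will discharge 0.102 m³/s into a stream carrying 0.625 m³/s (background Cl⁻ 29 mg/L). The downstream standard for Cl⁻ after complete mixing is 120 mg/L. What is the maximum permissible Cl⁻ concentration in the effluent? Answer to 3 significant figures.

678 mg/L

At the limit, (Qr·Cr + Qe·Cₑ)/(Qr + Qe) = 120:
Cₑ = (0.7270·120 − 0.6250·29.00) / 0.1020 = 677.6 mg/L.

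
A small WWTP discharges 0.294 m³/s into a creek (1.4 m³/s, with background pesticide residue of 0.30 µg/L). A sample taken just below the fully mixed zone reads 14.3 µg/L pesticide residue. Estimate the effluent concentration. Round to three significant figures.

Mass balance: 1.400·0.3000 + 0.2940·Cₑ = 1.694·14.30
→ Cₑ = (1.694·14.30 − 1.400·0.3000) / 0.2940 = 80.97 µg/L.

81.0 µg/L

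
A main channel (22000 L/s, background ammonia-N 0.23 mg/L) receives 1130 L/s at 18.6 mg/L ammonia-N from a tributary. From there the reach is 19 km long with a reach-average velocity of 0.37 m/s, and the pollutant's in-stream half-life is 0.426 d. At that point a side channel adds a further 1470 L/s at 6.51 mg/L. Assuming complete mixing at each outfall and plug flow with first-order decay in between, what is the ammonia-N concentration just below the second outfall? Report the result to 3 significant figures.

Mixed concentration C = ΣQC/ΣQ = (22000·0.2300 + 1130·18.60) / 23130 = 26080/23130 = 1.127 mg/L; combined flow 23130 L/s.
Travel time t = 19·1000 / 0.37 = 51350 s = 14.26 h.
Half-life 0.426 d → k = ln 2 / 0.426 = 1.627 d⁻¹.
Decay over the reach: 1.127·exp(−kt) = 1.127·0.3802 = 0.4287 mg/L.
At the second outfall, C = (23130·0.4287 + 1470·6.510) / (23130 + 1470) = 0.7921 mg/L.

0.792 mg/L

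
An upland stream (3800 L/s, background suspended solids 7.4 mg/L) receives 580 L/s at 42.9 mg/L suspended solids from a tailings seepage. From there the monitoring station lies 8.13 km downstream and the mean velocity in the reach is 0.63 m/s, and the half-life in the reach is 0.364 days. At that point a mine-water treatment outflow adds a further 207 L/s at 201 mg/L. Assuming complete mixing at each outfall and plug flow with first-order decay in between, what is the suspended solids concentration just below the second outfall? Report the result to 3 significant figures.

After mixing, C = (3800·7.400 + 580.0·42.90) / 4380 = 53000/4380 = 12.10 mg/L; combined flow 4380 L/s.
Travel time t = 8.13·1000 / 0.63 = 12900 s = 3.585 h.
Half-life 0.364 d → k = ln 2 / 0.364 = 1.904 d⁻¹.
First-order decay: C = 12.10·exp(−k·t) = 12.10·0.7525 = 9.105 mg/L.
Second outfall: C = (4380·9.105 + 207.0·201.0)/4587 = 17.77 mg/L.

17.8 mg/L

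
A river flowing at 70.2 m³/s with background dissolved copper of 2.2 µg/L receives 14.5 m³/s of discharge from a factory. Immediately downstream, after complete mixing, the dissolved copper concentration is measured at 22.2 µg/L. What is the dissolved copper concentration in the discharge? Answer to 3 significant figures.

Mass balance: 70.20·2.200 + 14.50·Cₑ = 84.70·22.20
→ Cₑ = (84.70·22.20 − 70.20·2.200) / 14.50 = 119.0 µg/L.

119 µg/L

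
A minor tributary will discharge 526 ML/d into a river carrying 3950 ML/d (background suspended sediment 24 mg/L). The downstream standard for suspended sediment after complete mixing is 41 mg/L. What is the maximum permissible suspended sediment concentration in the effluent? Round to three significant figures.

169 mg/L

At the limit, (Qr·Cr + Qe·Cₑ)/(Qr + Qe) = 41:
Cₑ = (4476·41 − 3950·24.00) / 526.0 = 168.7 mg/L.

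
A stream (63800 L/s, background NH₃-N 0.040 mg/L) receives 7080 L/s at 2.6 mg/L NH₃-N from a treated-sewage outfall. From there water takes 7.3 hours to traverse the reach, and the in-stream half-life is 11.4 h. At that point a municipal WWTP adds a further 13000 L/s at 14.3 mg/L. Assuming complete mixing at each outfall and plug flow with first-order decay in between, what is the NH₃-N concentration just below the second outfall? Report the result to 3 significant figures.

2.38 mg/L

Mass balance: C = (63800·0.04000 + 7080·2.600) / 70880 = 20960/70880 = 0.2957 mg/L; combined flow 70880 L/s.
Half-life 11.4 h → k = ln 2 / 11.4 = 0.06080 h⁻¹ = 1.459 d⁻¹.
Applying C = C₀e^(−kt): 0.2957 × 0.6416 = 0.1897 mg/L.
Second outfall: C = (70880·0.1897 + 13000·14.30)/83880 = 2.377 mg/L.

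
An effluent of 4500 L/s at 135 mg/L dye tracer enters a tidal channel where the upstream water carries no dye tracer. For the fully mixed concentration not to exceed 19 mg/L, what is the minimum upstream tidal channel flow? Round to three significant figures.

Set C_mix = 19: (Q·0 + 4500·135.0) / (Q + 4500) = 19
→ Q = 4500·(135.0 − 19)/(19 − 0) = 27470 L/s.

27500 L/s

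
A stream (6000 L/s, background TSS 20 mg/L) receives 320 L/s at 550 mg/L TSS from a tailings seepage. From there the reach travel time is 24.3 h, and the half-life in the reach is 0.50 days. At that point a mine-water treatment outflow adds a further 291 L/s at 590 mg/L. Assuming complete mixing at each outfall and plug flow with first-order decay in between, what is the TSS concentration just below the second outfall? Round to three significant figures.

Mixed concentration C = ΣQC/ΣQ = (6000·20.00 + 320.0·550.0) / 6320 = 296000/6320 = 46.84 mg/L; combined flow 6320 L/s.
Half-life 0.50 d → k = ln 2 / 0.50 = 1.386 d⁻¹.
First-order decay: C = 46.84·exp(−k·t) = 46.84·0.2457 = 11.51 mg/L.
At the second outfall, C = (6320·11.51 + 291.0·590.0) / (6320 + 291.0) = 36.97 mg/L.

37.0 mg/L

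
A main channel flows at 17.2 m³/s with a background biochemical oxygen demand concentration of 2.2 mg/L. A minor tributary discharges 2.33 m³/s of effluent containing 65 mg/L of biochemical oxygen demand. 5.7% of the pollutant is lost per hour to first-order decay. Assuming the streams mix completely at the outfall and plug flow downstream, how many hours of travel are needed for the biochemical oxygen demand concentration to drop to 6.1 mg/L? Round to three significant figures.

7.89 h

Mixed concentration C = ΣQC/ΣQ = (17.20·2.200 + 2.330·65.00) / 19.53 = 189.3/19.53 = 9.692 mg/L.
5.7%/h lost → k = −ln(1 − 0.057) = 0.05869 h⁻¹.
9.692·exp(−k·t) = 6.1 → t = ln(9.692/6.1)/k = 28400 s = 7.890 h.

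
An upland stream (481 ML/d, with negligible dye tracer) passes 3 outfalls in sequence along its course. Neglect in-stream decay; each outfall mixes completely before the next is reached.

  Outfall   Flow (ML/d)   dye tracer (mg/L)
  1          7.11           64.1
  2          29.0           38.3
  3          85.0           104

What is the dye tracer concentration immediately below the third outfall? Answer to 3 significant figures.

Outfall 1: combined Q = 488.1 ML/d; C = (481.0·0 + 7.110·64.10)/488.1 = 0.9337 mg/L.
Outfall 2: combined Q = 517.1 ML/d; C = (488.1·0.9337 + 29.00·38.30)/517.1 = 3.029 mg/L.
Outfall 3: combined Q = 602.1 ML/d; C = (517.1·3.029 + 85.00·104.0)/602.1 = 17.28 mg/L.

17.3 mg/L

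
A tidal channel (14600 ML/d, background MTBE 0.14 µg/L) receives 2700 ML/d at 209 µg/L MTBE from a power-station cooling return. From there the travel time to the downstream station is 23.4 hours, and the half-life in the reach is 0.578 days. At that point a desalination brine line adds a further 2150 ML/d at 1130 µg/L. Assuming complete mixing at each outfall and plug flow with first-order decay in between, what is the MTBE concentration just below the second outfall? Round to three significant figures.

After mixing, C = (14600·0.1400 + 2700·209.0) / 17300 = 566300/17300 = 32.74 µg/L; combined flow 17300 ML/d.
Half-life 0.578 d → k = ln 2 / 0.578 = 1.199 d⁻¹.
Applying C = C₀e^(−kt): 32.74 × 0.3106 = 10.17 µg/L.
At the second outfall, C = (17300·10.17 + 2150·1130) / (17300 + 2150) = 134.0 µg/L.

134 µg/L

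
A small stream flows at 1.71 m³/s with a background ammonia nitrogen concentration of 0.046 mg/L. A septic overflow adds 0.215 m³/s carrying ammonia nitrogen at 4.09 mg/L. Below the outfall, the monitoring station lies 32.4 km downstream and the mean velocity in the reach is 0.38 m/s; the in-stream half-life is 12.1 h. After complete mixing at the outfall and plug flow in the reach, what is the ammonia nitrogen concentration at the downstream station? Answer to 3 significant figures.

0.128 mg/L

Conservation of mass: C = (1.710·0.04600 + 0.2150·4.090) / 1.925 = 0.9580/1.925 = 0.4977 mg/L.
Travel time t = 32.4·1000 / 0.38 = 85260 s = 23.68 h.
Half-life 12.1 h → k = ln 2 / 12.1 = 0.05728 h⁻¹ = 1.375 d⁻¹.
After decay, C = 0.4977 × e^(−kt) = 0.4977 × 0.2575 = 0.1281 mg/L.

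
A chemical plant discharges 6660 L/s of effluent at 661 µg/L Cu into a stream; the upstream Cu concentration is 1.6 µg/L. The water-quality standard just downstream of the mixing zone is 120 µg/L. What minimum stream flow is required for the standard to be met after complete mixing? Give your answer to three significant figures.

Set C_mix = 120: (Q·1.600 + 6660·661.0) / (Q + 6660) = 120
→ Q = 6660·(661.0 − 120)/(120 − 1.600) = 30430 L/s.

30400 L/s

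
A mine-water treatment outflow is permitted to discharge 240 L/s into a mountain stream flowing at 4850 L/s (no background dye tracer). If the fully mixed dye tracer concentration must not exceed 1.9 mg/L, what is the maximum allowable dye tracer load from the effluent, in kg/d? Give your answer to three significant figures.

Mass balance at the limit: 4850·0 + 240.0·Cₑ = 5090·1.9 → Cₑ = 40.30 mg/L.
240.0 L/s = 0.2400 m³/s. Load = 0.2400 m³/s × 40.30 g/m³ × 86 400 s/d = 835.6 kg/d.

836 kg/d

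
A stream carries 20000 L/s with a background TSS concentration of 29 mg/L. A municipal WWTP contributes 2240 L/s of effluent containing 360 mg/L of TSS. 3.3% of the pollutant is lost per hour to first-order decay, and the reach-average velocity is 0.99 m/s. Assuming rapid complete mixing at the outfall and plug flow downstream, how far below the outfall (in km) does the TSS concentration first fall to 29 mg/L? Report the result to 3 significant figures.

After mixing, C = (20000·29.00 + 2240·360.0) / 22240 = 1386000/22240 = 62.34 mg/L.
3.3%/h lost → k = −ln(1 − 0.033) = 0.03356 h⁻¹.
Set 62.34·exp(−k·t) = 29 → t = ln(62.34/29)/k = 82100 s = 22.81 h.
Distance = v·t = 0.99·82100 = 81280 m = 81.28 km.

81.3 km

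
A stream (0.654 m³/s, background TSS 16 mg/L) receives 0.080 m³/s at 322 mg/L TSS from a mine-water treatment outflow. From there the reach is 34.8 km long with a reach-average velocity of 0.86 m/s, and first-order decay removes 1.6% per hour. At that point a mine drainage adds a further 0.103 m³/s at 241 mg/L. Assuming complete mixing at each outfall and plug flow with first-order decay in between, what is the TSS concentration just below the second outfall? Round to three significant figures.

Conservation of mass: C = (0.6540·16.00 + 0.08000·322.0) / 0.7340 = 36.22/0.7340 = 49.35 mg/L; combined flow 0.7340 m³/s.
Travel time t = 34.8·1000 / 0.86 = 40470 s = 11.24 h.
1.6%/h lost → k = −ln(1 − 0.016) = 0.01613 h⁻¹.
First-order decay: C = 49.35·exp(−k·t) = 49.35·0.8342 = 41.17 mg/L.
At the second outfall, C = (0.7340·41.17 + 0.1030·241.0) / (0.7340 + 0.1030) = 65.76 mg/L.

65.8 mg/L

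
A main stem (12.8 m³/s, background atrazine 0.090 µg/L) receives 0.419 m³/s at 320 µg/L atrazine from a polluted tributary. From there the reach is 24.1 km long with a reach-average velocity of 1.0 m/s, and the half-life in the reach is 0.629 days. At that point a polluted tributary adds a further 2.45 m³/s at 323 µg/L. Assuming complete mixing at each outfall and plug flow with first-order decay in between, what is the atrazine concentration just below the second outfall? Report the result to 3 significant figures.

56.9 µg/L

Mixed concentration C = ΣQC/ΣQ = (12.80·0.09000 + 0.4190·320.0) / 13.22 = 135.2/13.22 = 10.23 µg/L; combined flow 13.22 m³/s.
Travel time t = 24.1·1000 / 1.0 = 24100 s = 6.694 h.
Half-life 0.629 d → k = ln 2 / 0.629 = 1.102 d⁻¹.
After decay, C = 10.23 × e^(−kt) = 10.23 × 0.7354 = 7.523 µg/L.
Second outfall: C = (13.22·7.523 + 2.450·323.0)/15.67 = 56.85 µg/L.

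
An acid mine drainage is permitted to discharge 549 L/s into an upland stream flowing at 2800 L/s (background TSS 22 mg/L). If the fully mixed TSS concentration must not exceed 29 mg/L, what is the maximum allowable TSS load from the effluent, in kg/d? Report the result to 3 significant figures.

3070 kg/d

Mass balance at the limit: 2800·22.00 + 549.0·Cₑ = 3349·29 → Cₑ = 64.70 mg/L.
549.0 L/s = 0.5490 m³/s. Load = 0.5490 m³/s × 64.70 g/m³ × 86 400 s/d = 3069 kg/d.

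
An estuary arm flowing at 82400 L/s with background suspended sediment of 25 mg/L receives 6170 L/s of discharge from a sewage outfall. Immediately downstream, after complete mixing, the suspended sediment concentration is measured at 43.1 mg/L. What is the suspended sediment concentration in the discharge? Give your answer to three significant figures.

285 mg/L

Mass balance: 82400·25.00 + 6170·Cₑ = 88570·43.10
→ Cₑ = (88570·43.10 − 82400·25.00) / 6170 = 284.8 mg/L.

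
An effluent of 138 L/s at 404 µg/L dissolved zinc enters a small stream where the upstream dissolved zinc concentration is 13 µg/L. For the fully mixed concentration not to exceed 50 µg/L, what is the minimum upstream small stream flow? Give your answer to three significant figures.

Set C_mix = 50: (Q·13.00 + 138.0·404.0) / (Q + 138.0) = 50
→ Q = 138.0·(404.0 − 50)/(50 − 13.00) = 1320 L/s.

1320 L/s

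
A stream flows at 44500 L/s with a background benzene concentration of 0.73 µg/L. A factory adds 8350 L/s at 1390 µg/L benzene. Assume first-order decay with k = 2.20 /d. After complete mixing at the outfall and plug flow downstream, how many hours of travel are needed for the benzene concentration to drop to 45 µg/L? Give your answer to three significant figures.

17.3 h

Flow-weighted average: C = (44500·0.7300 + 8350·1390) / 52850 = 11640000/52850 = 220.2 µg/L.
220.2·exp(−k·t) = 45 → t = ln(220.2/45)/k = 62360 s = 17.32 h.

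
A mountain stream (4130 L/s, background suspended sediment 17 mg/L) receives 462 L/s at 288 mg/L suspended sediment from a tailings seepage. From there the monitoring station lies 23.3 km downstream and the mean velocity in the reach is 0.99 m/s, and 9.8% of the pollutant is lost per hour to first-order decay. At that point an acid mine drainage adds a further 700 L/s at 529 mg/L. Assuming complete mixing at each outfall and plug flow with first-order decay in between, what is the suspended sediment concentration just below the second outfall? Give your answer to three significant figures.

Mass balance: C = (4130·17.00 + 462.0·288.0) / 4592 = 203300/4592 = 44.27 mg/L; combined flow 4592 L/s.
Travel time t = 23.3·1000 / 0.99 = 23540 s = 6.538 h.
9.8%/h lost → k = −ln(1 − 0.098) = 0.1031 h⁻¹.
Applying C = C₀e^(−kt): 44.27 × 0.5095 = 22.55 mg/L.
At the second outfall, C = (4592·22.55 + 700.0·529.0) / (4592 + 700.0) = 89.54 mg/L.

89.5 mg/L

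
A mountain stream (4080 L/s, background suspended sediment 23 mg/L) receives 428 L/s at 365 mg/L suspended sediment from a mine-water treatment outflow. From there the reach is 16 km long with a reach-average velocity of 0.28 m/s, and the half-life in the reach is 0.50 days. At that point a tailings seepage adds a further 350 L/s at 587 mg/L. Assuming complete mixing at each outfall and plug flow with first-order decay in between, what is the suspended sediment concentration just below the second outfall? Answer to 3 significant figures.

62.9 mg/L

Mixed concentration C = ΣQC/ΣQ = (4080·23.00 + 428.0·365.0) / 4508 = 250100/4508 = 55.47 mg/L; combined flow 4508 L/s.
Travel time t = 16·1000 / 0.28 = 57140 s = 15.87 h.
Half-life 0.50 d → k = ln 2 / 0.50 = 1.386 d⁻¹.
Decay over the reach: 55.47·exp(−kt) = 55.47·0.3998 = 22.18 mg/L.
At the second outfall, C = (4508·22.18 + 350.0·587.0) / (4508 + 350.0) = 62.87 mg/L.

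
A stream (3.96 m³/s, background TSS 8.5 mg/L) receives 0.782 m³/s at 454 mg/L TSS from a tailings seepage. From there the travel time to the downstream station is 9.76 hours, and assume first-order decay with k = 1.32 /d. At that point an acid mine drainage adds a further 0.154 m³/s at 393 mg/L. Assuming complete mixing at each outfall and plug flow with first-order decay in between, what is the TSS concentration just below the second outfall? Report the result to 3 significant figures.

Conservation of mass: C = (3.960·8.500 + 0.7820·454.0) / 4.742 = 388.7/4.742 = 81.97 mg/L; combined flow 4.742 m³/s.
Decay over the reach: 81.97·exp(−kt) = 81.97·0.5846 = 47.92 mg/L.
Second outfall: C = (4.742·47.92 + 0.1540·393.0)/4.896 = 58.77 mg/L.

58.8 mg/L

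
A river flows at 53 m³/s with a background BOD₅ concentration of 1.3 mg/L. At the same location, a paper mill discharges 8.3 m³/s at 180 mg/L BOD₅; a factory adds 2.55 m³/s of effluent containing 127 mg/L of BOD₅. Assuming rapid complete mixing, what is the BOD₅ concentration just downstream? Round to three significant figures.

29.5 mg/L

Mixed concentration C = ΣQC/ΣQ = (53.00·1.300 + 8.300·180.0 + 2.550·127.0) / 63.85 = 1887/63.85 = 29.55 mg/L.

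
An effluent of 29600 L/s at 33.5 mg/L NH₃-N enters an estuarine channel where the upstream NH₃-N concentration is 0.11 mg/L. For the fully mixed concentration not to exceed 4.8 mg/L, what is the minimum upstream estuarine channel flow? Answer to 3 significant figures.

Set C_mix = 4.8: (Q·0.1100 + 29600·33.50) / (Q + 29600) = 4.8
→ Q = 29600·(33.50 − 4.8)/(4.8 − 0.1100) = 181100 L/s.

181000 L/s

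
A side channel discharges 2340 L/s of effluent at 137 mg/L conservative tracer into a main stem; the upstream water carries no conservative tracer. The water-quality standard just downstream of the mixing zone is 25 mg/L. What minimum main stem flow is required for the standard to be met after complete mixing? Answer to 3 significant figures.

10500 L/s

Set C_mix = 25: (Q·0 + 2340·137.0) / (Q + 2340) = 25
→ Q = 2340·(137.0 − 25)/(25 − 0) = 10480 L/s.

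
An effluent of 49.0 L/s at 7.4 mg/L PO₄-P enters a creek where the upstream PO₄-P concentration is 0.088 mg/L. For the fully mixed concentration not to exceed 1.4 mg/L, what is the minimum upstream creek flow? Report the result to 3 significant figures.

Set C_mix = 1.4: (Q·0.08800 + 49.00·7.400) / (Q + 49.00) = 1.4
→ Q = 49.00·(7.400 − 1.4)/(1.4 − 0.08800) = 224.1 L/s.

224 L/s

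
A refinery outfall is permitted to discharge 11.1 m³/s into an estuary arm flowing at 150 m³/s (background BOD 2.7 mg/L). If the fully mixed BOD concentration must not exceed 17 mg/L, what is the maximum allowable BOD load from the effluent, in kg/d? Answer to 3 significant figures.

202000 kg/d

Mass balance at the limit: 150.0·2.700 + 11.10·Cₑ = 161.1·17 → Cₑ = 210.2 mg/L.
Load = 11.10 m³/s × 210.2 g/m³ × 86 400 s/d = 201600 kg/d.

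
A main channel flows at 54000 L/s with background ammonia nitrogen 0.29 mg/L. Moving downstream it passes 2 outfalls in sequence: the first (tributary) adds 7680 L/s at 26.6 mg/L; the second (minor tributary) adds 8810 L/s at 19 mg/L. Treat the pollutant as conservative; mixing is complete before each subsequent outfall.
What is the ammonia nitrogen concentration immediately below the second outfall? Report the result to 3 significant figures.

Outfall 1: combined Q = 61680 L/s; C = (54000·0.2900 + 7680·26.60)/61680 = 3.566 mg/L.
Outfall 2: combined Q = 70490 L/s; C = (61680·3.566 + 8810·19.00)/70490 = 5.495 mg/L.

5.49 mg/L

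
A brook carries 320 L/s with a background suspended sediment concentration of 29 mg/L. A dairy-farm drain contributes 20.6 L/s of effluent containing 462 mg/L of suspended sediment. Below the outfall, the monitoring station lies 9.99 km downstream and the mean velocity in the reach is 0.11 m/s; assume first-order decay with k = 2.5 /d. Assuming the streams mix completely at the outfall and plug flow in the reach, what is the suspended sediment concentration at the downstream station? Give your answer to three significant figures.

3.99 mg/L

Mass balance: C = (320.0·29.00 + 20.60·462.0) / 340.6 = 18800/340.6 = 55.19 mg/L.
Travel time t = 9.99·1000 / 0.11 = 90820 s = 25.23 h.
Applying C = C₀e^(−kt): 55.19 × 0.07223 = 3.986 mg/L.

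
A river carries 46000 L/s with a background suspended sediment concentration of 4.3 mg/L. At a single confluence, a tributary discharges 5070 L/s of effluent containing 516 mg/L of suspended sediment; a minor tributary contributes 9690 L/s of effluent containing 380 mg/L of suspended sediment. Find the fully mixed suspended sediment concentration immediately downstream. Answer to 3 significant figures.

Conservation of mass: C = (46000·4.300 + 5070·516.0 + 9690·380.0) / 60760 = 6496000/60760 = 106.9 mg/L.

107 mg/L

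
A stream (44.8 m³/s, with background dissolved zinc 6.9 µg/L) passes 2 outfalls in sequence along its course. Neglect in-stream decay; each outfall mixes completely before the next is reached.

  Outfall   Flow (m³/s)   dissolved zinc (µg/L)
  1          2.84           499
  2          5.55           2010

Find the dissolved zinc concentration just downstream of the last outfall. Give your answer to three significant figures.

Outfall 1: combined Q = 47.64 m³/s; C = (44.80·6.900 + 2.840·499.0)/47.64 = 36.24 µg/L.
Outfall 2: combined Q = 53.19 m³/s; C = (47.64·36.24 + 5.550·2010)/53.19 = 242.2 µg/L.

242 µg/L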